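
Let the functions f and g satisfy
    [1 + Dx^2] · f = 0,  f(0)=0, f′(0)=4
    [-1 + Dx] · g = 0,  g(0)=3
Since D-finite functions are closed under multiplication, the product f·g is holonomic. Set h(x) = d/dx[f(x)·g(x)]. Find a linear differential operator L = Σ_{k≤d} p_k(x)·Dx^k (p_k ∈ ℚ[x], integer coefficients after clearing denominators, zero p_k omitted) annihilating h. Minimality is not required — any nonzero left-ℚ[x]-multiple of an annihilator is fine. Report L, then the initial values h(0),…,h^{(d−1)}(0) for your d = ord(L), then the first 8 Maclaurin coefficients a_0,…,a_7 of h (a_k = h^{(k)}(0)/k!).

f: a_k = 0, 4, 0, -2/3, 0, 1/30, 0, -1/1260, …
g: a_k = 3, 3, 3/2, 1/2, 1/8, 1/40, 1/240, 1/1680, …
h₀=f·g: eliminate ⇒ L₀, order ≤ 2·1.
h=h₀': d/dx-closure on L₀ ⇒ L.
L = 2 - 2·Dx + Dx^2  (order 2).
h: a_k = 12, 24, 12, 0, -2, -4/5, -2/15, 0, …
ICs: h(0) = 12, h′(0) = 24.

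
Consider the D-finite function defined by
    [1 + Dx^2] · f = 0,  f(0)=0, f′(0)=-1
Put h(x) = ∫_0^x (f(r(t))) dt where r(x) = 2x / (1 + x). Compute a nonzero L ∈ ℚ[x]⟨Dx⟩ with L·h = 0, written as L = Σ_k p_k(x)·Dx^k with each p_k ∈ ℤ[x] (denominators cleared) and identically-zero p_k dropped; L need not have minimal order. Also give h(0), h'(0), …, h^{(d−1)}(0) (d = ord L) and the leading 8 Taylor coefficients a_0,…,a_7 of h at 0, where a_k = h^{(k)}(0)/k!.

L = 4·Dx + (2 + 6·x + 6·x^2 + 2·x^3)·Dx^2 + (1 + 4·x + 6·x^2 + 4·x^3 + x^4)·Dx^3  (order 3).
h: a_k = 0, 0, -1, 2/3, -1/6, -2/5, 43/45, -10/7, …
ICs: h(0) = 0, h′(0) = 0, h′′(0) = -2.

f: a_k = 0, -1, 0, 1/6, 0, -1/120, 0, 1/5040, …
Change of var in L_f (x↦r) gives L₀.
h=∫₀ˣh₀: take L = L₀·Dx.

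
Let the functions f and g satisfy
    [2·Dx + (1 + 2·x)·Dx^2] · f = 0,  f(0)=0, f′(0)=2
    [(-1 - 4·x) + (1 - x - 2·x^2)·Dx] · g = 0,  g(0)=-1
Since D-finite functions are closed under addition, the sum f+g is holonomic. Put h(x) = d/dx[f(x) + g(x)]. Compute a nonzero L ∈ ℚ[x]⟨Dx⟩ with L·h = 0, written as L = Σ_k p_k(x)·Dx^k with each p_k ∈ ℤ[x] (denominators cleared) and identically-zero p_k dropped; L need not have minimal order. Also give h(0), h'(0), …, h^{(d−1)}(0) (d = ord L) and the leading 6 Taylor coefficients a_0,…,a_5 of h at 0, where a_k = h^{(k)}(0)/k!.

f: a_k = 0, 2, -2, 8/3, -4, 32/5, …
g: a_k = -1, -1, -3, -5, -11, -21, …
L₀ := lclm(L_f,L_g); ord L₀ ≤ 2+1.
Derive L from L₀ (diff closure).
L = (-54 - 228·x - 432·x^2 - 288·x^3 - 192·x^4) + (-11 - 124·x - 464·x^2 - 704·x^3 - 592·x^4 - 320·x^5)·Dx + (4 + 19·x + 17·x^2 - 42·x^3 - 116·x^4 - 136·x^5 - 64·x^6)·Dx^2  (order 2).
h: a_k = 1, -10, -7, -60, -73, -322, …
ICs: h(0) = 1, h′(0) = -10.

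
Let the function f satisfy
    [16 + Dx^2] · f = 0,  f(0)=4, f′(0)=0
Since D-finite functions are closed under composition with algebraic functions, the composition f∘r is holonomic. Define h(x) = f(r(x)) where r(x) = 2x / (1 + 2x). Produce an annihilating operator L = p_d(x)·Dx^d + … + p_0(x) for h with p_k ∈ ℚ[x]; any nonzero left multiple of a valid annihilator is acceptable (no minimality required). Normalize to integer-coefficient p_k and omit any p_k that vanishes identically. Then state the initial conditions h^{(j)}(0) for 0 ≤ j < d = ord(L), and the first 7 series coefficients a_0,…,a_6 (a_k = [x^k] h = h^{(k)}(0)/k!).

f: a_k = 4, 0, -32, 0, 128/3, 0, -1024/45, …
h₀=f(r): pull back L_f along r ⇒ L₀.
L = 64 + (4 + 24·x + 48·x^2 + 32·x^3)·Dx + (1 + 8·x + 24·x^2 + 32·x^3 + 16·x^4)·Dx^2  (order 2).
h: a_k = 4, 0, -128, 512, -2560/3, -4096/3, 702464/45, …
ICs: h(0) = 4, h′(0) = 0.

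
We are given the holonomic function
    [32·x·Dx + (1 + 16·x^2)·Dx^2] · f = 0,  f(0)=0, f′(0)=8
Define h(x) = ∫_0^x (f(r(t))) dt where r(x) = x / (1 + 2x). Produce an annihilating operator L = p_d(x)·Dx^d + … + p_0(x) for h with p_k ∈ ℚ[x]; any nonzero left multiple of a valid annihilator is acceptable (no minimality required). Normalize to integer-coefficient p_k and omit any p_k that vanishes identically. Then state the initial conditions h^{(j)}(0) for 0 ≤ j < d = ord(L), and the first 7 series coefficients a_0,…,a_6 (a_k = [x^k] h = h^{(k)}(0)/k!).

f: a_k = 0, 8, 0, -128/3, 0, 2048/5, 0, …
L₀ from L_f via x↦r, Dx↦r'^{-1}Dx.
h=∫₀ˣh₀: take L = L₀·Dx.
L = (4 + 40·x)·Dx^2 + (1 + 4·x + 20·x^2)·Dx^3  (order 3).
h: a_k = 0, 0, 4, -16/3, -8/3, 192/5, -1216/15, …
ICs: h(0) = 0, h′(0) = 0, h′′(0) = 8.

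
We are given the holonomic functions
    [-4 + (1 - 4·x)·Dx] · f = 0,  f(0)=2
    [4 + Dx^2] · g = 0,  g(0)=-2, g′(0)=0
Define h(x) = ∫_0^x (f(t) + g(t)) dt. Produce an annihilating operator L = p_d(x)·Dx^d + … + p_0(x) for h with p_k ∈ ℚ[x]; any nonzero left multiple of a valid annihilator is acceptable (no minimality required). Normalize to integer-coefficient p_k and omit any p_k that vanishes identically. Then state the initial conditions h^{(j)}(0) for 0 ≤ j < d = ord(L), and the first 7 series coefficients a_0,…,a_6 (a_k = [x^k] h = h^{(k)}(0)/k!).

L = (400 - 128·x + 256·x^2)·Dx + (-36 + 176·x - 192·x^2 + 256·x^3)·Dx^2 + (100 - 32·x + 64·x^2)·Dx^3 + (-9 + 44·x - 48·x^2 + 64·x^3)·Dx^4  (order 4).
h: a_k = 0, 0, 4, 12, 32, 1532/15, 1024/3, …
ICs: h(0) = 0, h′(0) = 0, h′′(0) = 8, h′′′(0) = 72.

f: a_k = 2, 8, 32, 128, 512, 2048, 8192, …
g: a_k = -2, 0, 4, 0, -4/3, 0, 8/45, …
L₀ := lclm(L_f,L_g); ord L₀ ≤ 1+2.
∫: right-multiply L₀ by Dx.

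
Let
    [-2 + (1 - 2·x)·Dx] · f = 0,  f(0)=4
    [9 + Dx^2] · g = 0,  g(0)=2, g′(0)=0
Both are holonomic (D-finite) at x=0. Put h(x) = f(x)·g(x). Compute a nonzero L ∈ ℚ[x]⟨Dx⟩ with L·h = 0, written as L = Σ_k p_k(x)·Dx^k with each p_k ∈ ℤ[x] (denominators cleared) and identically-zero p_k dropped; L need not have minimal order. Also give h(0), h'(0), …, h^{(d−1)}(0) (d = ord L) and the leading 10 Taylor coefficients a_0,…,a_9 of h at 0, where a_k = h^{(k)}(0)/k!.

f: a_k = 4, 8, 16, 32, 64, 128, 256, 512, 1024, 2048, …
g: a_k = 2, 0, -9, 0, 27/4, 0, -81/40, 0, 729/2240, 0, …
L₀ := L_f ⊗_s L_g (sym. prod.), ord ≤ 2.
L = (-9 + 18·x) + 4·Dx + (-1 + 2·x)·Dx^2  (order 2).
h: a_k = 8, 16, -4, -8, 11, 22, 359/10, 359/5, 16229/112, 16229/56, …
ICs: h(0) = 8, h′(0) = 16.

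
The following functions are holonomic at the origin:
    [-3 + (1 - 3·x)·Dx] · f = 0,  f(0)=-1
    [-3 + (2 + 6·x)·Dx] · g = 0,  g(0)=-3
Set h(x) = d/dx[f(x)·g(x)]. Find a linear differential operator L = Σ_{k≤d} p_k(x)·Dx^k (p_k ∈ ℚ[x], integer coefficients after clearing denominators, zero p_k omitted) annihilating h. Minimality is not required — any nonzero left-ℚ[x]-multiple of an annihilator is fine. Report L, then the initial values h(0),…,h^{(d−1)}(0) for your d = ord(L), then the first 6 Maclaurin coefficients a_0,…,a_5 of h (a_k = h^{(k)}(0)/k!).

f: a_k = -1, -3, -9, -27, -81, -243, …
g: a_k = -3, -9/2, 27/8, -81/16, 1215/128, -5103/256, …
Product ⇒ symmetric product L₀, ord ≤ 1.
Derive L from L₀ (diff closure).
L = (11 + 54·x + 27·x^2) + (-2 - 2·x + 18·x^2 + 18·x^3)·Dx  (order 1).
h: a_k = 27/2, 297/4, 5589/16, 43497/32, 1330425/256, 9441279/512, …
ICs: h(0) = 27/2.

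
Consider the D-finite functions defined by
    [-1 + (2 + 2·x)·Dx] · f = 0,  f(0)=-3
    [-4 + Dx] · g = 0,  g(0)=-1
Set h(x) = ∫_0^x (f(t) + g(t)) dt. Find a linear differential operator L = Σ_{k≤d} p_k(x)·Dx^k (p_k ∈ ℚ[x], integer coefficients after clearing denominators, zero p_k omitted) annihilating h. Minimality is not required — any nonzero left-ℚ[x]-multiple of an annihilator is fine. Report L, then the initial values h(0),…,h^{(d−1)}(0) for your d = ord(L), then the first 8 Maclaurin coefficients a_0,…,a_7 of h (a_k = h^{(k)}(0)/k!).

L = (36 + 32·x)·Dx + (-65 - 128·x - 64·x^2)·Dx^2 + (14 + 30·x + 16·x^2)·Dx^3  (order 3).
h: a_k = 0, -4, -11/4, -61/24, -521/192, -4051/1920, -33083/23040, -259309/322560, …
ICs: h(0) = 0, h′(0) = -4, h′′(0) = -11/2.

f: a_k = -3, -3/2, 3/8, -3/16, 15/128, -21/256, 63/1024, -99/2048, …
g: a_k = -1, -4, -8, -32/3, -32/3, -128/15, -256/45, -1024/315, …
Sum ⇒ L₀ = lclm(L_f,L_g) in ℚ(x)⟨Dx⟩.
∫: right-multiply L₀ by Dx.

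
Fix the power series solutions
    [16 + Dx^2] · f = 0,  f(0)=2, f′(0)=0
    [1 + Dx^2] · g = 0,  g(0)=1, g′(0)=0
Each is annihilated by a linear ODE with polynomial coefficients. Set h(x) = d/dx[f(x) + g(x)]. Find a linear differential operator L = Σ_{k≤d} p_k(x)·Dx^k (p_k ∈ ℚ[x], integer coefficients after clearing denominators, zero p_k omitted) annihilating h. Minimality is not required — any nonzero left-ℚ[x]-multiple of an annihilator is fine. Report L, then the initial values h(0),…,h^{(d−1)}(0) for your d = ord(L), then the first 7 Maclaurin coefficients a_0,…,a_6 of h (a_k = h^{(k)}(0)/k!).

L = 16 + 17·Dx^2 + Dx^4  (order 4).
h: a_k = 0, -33, 0, 171/2, 0, -2731/40, 0, …
ICs: h(0) = 0, h′(0) = -33, h′′(0) = 0, h′′′(0) = 513.

f: a_k = 2, 0, -16, 0, 64/3, 0, -512/45, …
g: a_k = 1, 0, -1/2, 0, 1/24, 0, -1/720, …
Sum ⇒ L₀ = lclm(L_f,L_g) in ℚ(x)⟨Dx⟩.
h=h₀': d/dx-closure on L₀ ⇒ L.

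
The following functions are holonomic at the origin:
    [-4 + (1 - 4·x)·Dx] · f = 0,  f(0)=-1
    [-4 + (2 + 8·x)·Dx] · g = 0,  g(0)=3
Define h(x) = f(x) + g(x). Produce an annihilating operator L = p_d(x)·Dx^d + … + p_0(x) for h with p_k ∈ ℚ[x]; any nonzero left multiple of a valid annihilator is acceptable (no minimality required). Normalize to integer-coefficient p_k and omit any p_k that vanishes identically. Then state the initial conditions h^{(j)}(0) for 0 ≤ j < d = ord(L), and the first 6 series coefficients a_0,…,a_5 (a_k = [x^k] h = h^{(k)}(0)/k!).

L = (-40 - 96·x) + (18 + 112·x + 288·x^2)·Dx + (-1 - 12·x + 16·x^2 + 192·x^3)·Dx^2  (order 2).
h: a_k = 2, 2, -22, -52, -286, -940, …
ICs: h(0) = 2, h′(0) = 2.

f: a_k = -1, -4, -16, -64, -256, -1024, …
g: a_k = 3, 6, -6, 12, -30, 84, …
f+g: L₀ = lclm(L_f,L_g), ord ≤ 1+1.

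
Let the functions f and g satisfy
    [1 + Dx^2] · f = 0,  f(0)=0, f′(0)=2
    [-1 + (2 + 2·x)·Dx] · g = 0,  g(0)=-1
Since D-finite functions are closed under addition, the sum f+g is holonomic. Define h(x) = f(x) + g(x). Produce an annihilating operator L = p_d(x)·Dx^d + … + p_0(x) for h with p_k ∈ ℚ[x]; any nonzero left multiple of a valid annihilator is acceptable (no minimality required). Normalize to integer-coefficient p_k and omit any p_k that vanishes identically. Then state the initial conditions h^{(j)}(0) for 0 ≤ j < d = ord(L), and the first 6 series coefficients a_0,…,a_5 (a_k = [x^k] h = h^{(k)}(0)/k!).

L = (-7 - 8·x - 4·x^2) + (6 + 22·x + 24·x^2 + 8·x^3)·Dx + (-7 - 8·x - 4·x^2)·Dx^2 + (6 + 22·x + 24·x^2 + 8·x^3)·Dx^3  (order 3).
h: a_k = -1, 3/2, 1/8, -19/48, 5/128, -41/3840, …
ICs: h(0) = -1, h′(0) = 3/2, h′′(0) = 1/4.

f: a_k = 0, 2, 0, -1/3, 0, 1/60, …
g: a_k = -1, -1/2, 1/8, -1/16, 5/128, -7/256, …
Weyl lclm of L_f,L_g ⇒ L₀ (ord ≤ 3).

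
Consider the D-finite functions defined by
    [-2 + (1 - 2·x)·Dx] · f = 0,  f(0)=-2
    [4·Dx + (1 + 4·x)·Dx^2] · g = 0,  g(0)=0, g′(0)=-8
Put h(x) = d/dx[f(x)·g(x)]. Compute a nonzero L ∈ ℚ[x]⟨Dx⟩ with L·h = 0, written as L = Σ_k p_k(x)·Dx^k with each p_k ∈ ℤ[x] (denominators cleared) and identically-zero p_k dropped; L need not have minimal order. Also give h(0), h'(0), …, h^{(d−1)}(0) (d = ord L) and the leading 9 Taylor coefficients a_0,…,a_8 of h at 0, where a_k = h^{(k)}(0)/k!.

f: a_k = -2, -4, -8, -16, -32, -64, -128, -256, -512, …
g: a_k = 0, -8, 16, -128/3, 128, -2048/5, 4096/3, -32768/7, 16384, …
L₀ := L_f ⊗_s L_g (sym. prod.), ord ≤ 2.
h=h₀': d/dx-closure on L₀ ⇒ L.
L = 32 + (-2 + 40·x)·Dx + (-1 - 2·x + 8·x^2)·Dx^2  (order 2).
h: a_k = 16, 0, 256, -1024/3, 9728/3, -43008/5, 227328/5, -5537792/35, 24240128/35, …
ICs: h(0) = 16, h′(0) = 0.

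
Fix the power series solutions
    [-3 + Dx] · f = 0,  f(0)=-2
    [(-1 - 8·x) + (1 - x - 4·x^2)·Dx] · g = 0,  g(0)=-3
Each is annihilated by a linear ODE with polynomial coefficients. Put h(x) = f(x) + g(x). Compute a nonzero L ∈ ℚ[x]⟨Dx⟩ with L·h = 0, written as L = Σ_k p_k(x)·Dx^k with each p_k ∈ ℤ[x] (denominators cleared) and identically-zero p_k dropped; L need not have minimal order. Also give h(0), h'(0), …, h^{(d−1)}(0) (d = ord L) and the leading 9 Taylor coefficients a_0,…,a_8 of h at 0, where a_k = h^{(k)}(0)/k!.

f: a_k = -2, -6, -9, -9, -27/4, -81/20, -81/40, -243/280, -729/2240, …
g: a_k = -3, -3, -15, -27, -87, -195, -543, -1323, -3495, …
f+g: L₀ = lclm(L_f,L_g), ord ≤ 1+1.
L = (21 + 9·x + 396·x^2 + 288·x^3) + (-1 - 42·x - 159·x^2 + 72·x^3 + 144·x^4)·Dx + (-2 + 13·x + 9·x^2 - 56·x^3 - 48·x^4)·Dx^2  (order 2).
h: a_k = -5, -9, -24, -36, -375/4, -3981/20, -21801/40, -370683/280, -7829529/2240, …
ICs: h(0) = -5, h′(0) = -9.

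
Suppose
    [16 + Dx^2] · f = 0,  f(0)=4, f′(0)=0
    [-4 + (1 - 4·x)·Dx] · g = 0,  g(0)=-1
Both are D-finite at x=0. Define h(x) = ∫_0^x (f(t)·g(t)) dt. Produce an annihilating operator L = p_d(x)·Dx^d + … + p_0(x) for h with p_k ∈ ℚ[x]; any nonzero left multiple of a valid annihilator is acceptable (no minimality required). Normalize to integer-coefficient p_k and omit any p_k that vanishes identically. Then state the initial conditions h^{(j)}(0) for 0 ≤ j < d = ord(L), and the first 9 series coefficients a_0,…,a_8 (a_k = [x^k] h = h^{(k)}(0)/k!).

f: a_k = 4, 0, -32, 0, 128/3, 0, -1024/45, 0, 2048/315, …
g: a_k = -1, -4, -16, -64, -256, -1024, -4096, -16384, -65536, …
Product ⇒ symmetric product L₀, ord ≤ 2.
h=∫₀ˣh₀: take L = L₀·Dx.
L = (-16 + 64·x)·Dx + 8·Dx^2 + (-1 + 4·x)·Dx^3  (order 3).
h: a_k = 0, -4, -8, -32/3, -32, -1664/15, -3328/9, -398336/315, -199168/45, …
ICs: h(0) = 0, h′(0) = -4, h′′(0) = -16.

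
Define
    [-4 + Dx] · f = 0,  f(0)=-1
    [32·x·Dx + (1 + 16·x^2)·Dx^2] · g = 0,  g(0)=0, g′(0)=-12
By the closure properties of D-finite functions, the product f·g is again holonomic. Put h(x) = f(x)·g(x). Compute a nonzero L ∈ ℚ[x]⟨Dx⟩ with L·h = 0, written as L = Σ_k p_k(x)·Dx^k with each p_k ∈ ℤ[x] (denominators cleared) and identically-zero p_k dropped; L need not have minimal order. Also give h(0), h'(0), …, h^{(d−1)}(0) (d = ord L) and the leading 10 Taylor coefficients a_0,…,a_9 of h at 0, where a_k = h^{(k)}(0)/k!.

L = (16 - 128·x + 256·x^2) + (-8 + 32·x - 128·x^2)·Dx + (1 + 16·x^2)·Dx^2  (order 2).
h: a_k = 0, 12, 48, 32, -128, 1152/5, 5632/3, -95232/35, -462848/21, 2357248/63, …
ICs: h(0) = 0, h′(0) = 12.

f: a_k = -1, -4, -8, -32/3, -32/3, -128/15, -256/45, -1024/315, -512/315, -2048/2835, …
g: a_k = 0, -12, 0, 64, 0, -3072/5, 0, 49152/7, 0, -262144/3, …
Product ⇒ symmetric product L₀, ord ≤ 2.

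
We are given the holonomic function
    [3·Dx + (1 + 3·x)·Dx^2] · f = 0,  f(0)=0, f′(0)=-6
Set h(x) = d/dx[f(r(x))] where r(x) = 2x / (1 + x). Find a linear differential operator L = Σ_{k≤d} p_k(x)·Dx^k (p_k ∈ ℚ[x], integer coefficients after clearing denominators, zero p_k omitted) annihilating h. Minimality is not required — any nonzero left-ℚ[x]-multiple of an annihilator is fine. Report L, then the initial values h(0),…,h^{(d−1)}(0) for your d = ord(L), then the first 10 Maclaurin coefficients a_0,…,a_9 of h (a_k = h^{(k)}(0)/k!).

L = (8 + 14·x) + (1 + 8·x + 7·x^2)·Dx  (order 1).
h: a_k = -12, 96, -684, 4800, -33612, 235296, -1647084, 11529600, -80707212, 564950496, …
ICs: h(0) = -12.

f: a_k = 0, -6, 9, -18, 81/2, -486/5, 243, -4374/7, 6561/4, -4374, …
f∘r: x↦r, Dx↦Dx/r' in L_f ⇒ L₀.
h₀' ⇒ L via d/dx closure of L₀.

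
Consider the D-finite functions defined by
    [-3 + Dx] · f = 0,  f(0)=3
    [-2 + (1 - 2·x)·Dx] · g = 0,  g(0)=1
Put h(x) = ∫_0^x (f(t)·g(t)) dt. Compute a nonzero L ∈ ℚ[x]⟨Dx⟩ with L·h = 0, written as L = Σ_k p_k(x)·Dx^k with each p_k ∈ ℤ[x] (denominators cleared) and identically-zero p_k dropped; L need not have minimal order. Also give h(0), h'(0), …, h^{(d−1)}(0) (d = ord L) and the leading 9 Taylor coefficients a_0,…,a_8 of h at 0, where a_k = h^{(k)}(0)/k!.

f: a_k = 3, 9, 27/2, 27/2, 81/8, 243/40, 243/80, 729/560, 2187/4480, …
g: a_k = 1, 2, 4, 8, 16, 32, 64, 128, 256, …
Product ⇒ symmetric product L₀, ord ≤ 1.
h=∫h₀ ⇒ L = L₀·Dx.
L = (5 - 6·x)·Dx + (-1 + 2·x)·Dx^2  (order 2).
h: a_k = 0, 3, 15/2, 29/2, 201/8, 1689/40, 5711/80, 1965/16, 963579/4480, …
ICs: h(0) = 0, h′(0) = 3.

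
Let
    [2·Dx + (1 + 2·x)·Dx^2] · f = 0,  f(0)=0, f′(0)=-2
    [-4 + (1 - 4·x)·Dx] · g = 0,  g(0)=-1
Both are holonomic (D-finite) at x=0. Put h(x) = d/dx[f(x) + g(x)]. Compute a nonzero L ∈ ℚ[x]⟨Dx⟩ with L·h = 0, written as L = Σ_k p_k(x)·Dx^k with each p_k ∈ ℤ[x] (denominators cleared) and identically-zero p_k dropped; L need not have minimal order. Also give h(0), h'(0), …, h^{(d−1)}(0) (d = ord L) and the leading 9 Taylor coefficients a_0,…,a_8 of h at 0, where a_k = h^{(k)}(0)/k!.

f: a_k = 0, -2, 2, -8/3, 4, -32/5, 32/3, -128/7, 32, …
g: a_k = -1, -4, -16, -64, -256, -1024, -4096, -16384, -65536, …
Sum ⇒ L₀ = lclm(L_f,L_g) in ℚ(x)⟨Dx⟩.
h₀' ⇒ L via d/dx closure of L₀.
L = (-128 - 64·x) + (-44 - 224·x - 128·x^2)·Dx + (5 - 6·x - 48·x^2 - 32·x^3)·Dx^2  (order 2).
h: a_k = -6, -28, -200, -1008, -5152, -24512, -114816, -524032, -2359808, …
ICs: h(0) = -6, h′(0) = -28.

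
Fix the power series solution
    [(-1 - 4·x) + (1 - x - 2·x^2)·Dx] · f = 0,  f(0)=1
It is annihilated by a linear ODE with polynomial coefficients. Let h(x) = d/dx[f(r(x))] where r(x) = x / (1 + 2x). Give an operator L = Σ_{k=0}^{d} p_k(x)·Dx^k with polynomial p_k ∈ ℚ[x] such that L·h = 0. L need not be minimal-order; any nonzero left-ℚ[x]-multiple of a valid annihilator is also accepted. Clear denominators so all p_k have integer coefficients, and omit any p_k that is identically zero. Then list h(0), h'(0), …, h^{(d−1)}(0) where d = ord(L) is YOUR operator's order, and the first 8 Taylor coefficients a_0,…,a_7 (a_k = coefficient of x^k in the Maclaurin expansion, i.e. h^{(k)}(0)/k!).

f: a_k = 1, 1, 3, 5, 11, 21, 43, 85, …
Change of var in L_f (x↦r) gives L₀.
h=h₀': d/dx-closure on L₀ ⇒ L.
L = 2 + (-1 - 11·x - 36·x^2 - 36·x^3)·Dx  (order 1).
h: a_k = 1, 2, -9, 36, -135, 486, -1701, 5832, …
ICs: h(0) = 1.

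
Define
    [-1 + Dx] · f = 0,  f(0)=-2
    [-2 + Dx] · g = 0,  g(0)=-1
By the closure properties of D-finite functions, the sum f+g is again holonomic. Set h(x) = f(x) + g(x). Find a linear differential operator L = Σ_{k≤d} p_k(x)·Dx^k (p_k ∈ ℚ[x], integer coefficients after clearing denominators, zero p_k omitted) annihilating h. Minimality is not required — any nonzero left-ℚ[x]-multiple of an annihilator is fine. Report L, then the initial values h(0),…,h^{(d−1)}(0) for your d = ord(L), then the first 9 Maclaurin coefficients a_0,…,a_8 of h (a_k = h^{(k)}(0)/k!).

f: a_k = -2, -2, -1, -1/3, -1/12, -1/60, -1/360, -1/2520, -1/20160, …
g: a_k = -1, -2, -2, -4/3, -2/3, -4/15, -4/45, -8/315, -2/315, …
h₀=f+g: left-lcm gives L₀, ord ≤ 2.
L = 2 - 3·Dx + Dx^2  (order 2).
h: a_k = -3, -4, -3, -5/3, -3/4, -17/60, -11/120, -13/504, -43/6720, …
ICs: h(0) = -3, h′(0) = -4.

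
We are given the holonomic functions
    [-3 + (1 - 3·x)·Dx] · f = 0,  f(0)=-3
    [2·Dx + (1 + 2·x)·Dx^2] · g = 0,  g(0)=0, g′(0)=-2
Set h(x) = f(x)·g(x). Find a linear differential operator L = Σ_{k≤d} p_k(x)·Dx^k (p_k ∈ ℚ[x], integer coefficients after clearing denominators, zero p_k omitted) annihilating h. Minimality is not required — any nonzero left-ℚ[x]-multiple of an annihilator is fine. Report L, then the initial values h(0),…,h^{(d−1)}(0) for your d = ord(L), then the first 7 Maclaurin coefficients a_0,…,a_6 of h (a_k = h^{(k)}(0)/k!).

L = 6 + (4 + 18·x)·Dx + (-1 + x + 6·x^2)·Dx^2  (order 2).
h: a_k = 0, 6, 12, 44, 120, 1896/5, 5528/5, …
ICs: h(0) = 0, h′(0) = 6.

f: a_k = -3, -9, -27, -81, -243, -729, -2187, …
g: a_k = 0, -2, 2, -8/3, 4, -32/5, 32/3, …
L₀ := L_f ⊗_s L_g (sym. prod.), ord ≤ 2.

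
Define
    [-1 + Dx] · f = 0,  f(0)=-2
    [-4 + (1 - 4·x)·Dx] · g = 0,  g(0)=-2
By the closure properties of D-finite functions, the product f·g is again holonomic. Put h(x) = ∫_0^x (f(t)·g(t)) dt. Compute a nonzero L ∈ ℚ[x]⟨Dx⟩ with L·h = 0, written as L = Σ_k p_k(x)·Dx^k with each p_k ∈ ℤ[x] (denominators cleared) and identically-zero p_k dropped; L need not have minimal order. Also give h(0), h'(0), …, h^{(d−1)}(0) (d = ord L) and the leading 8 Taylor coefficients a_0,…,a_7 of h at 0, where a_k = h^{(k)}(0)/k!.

f: a_k = -2, -2, -1, -1/3, -1/12, -1/60, -1/360, -1/2520, …
g: a_k = -2, -8, -32, -128, -512, -2048, -8192, -32768, …
L₀ := L_f ⊗_s L_g (sym. prod.), ord ≤ 1.
Integrate: L := L₀·Dx.
L = (5 - 4·x)·Dx + (-1 + 4·x)·Dx^2  (order 2).
h: a_k = 0, 4, 10, 82/3, 493/6, 7889/30, 157781/180, 757349/252, …
ICs: h(0) = 0, h′(0) = 4.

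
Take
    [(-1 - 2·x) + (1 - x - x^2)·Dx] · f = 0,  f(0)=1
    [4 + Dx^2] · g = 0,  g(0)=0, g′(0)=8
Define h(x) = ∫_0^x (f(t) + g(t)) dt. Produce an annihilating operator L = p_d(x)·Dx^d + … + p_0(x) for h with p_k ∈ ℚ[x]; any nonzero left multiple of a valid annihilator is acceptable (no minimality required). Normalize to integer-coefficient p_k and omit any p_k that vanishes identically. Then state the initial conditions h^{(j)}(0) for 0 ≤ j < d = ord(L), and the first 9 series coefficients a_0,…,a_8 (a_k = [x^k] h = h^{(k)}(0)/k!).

f: a_k = 1, 1, 2, 3, 5, 8, 13, 21, 34, …
g: a_k = 0, 8, 0, -16/3, 0, 16/15, 0, -32/315, 0, …
Weyl lclm of L_f,L_g ⇒ L₀ (ord ≤ 3).
h=∫h₀ ⇒ L = L₀·Dx.
L = (44 + 96·x + 32·x^2 + 48·x^3 + 40·x^4 + 16·x^5)·Dx + (-16 + 20·x + 8·x^2 - 16·x^3 + 12·x^4 + 24·x^5 + 8·x^6)·Dx^2 + (11 + 24·x + 8·x^2 + 12·x^3 + 10·x^4 + 4·x^5)·Dx^3 + (-4 + 5·x + 2·x^2 - 4·x^3 + 3·x^4 + 6·x^5 + 2·x^6)·Dx^4  (order 4).
h: a_k = 0, 1, 9/2, 2/3, -7/12, 1, 68/45, 13/7, 6583/2520, …
ICs: h(0) = 0, h′(0) = 1, h′′(0) = 9, h′′′(0) = 4.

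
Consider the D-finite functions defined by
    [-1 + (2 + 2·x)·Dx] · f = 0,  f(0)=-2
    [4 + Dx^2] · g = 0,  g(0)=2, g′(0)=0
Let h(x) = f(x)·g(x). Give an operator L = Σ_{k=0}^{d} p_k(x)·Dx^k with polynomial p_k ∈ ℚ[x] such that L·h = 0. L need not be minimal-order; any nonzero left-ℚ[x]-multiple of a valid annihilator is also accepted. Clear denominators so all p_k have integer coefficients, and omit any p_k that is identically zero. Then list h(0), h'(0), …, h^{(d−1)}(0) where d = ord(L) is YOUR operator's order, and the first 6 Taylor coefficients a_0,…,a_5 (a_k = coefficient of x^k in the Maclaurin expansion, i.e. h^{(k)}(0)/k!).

L = (19 + 32·x + 16·x^2) + (-4 - 4·x)·Dx + (4 + 8·x + 4·x^2)·Dx^2  (order 2).
h: a_k = -4, -2, 17/2, 15/4, -337/96, -181/192, …
ICs: h(0) = -4, h′(0) = -2.

f: a_k = -2, -1, 1/4, -1/8, 5/64, -7/128, …
g: a_k = 2, 0, -4, 0, 4/3, 0, …
f·g: L₀ = L_f ⊗_s L_g, ord ≤ 1·2.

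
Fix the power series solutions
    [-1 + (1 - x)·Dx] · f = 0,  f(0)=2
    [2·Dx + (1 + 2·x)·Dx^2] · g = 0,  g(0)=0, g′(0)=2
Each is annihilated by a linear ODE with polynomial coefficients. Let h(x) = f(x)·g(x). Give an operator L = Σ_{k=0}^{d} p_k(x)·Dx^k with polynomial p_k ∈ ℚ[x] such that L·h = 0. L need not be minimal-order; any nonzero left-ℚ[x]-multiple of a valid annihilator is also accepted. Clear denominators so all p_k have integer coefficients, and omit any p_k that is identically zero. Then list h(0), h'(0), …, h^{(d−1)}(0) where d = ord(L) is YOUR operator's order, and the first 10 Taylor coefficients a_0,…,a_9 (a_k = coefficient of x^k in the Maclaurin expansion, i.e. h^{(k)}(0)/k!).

L = 2 + 6·x·Dx + (-1 - x + 2·x^2)·Dx^2  (order 2).
h: a_k = 0, 4, 0, 16/3, -8/3, 152/15, -56/5, 888/35, -1352/35, 23672/315, …
ICs: h(0) = 0, h′(0) = 4.

f: a_k = 2, 2, 2, 2, 2, 2, 2, 2, 2, 2, …
g: a_k = 0, 2, -2, 8/3, -4, 32/5, -32/3, 128/7, -32, 512/9, …
L₀ := L_f ⊗_s L_g (sym. prod.), ord ≤ 2.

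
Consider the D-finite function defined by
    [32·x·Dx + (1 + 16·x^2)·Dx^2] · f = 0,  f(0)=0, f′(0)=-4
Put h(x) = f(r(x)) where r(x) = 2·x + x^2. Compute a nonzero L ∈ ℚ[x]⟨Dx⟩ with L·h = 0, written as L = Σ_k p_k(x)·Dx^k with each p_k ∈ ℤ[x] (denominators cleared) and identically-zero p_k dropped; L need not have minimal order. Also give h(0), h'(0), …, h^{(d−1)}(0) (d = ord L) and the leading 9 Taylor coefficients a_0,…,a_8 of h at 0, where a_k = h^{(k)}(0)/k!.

L = (-1 + 128·x + 256·x^2 + 192·x^3 + 48·x^4)·Dx + (1 + x + 64·x^2 + 128·x^3 + 80·x^4 + 16·x^5)·Dx^2  (order 2).
h: a_k = 0, -8, -4, 512/3, 256, -32128/5, -49088/3, 1982464/7, 1040384, …
ICs: h(0) = 0, h′(0) = -8.

f: a_k = 0, -4, 0, 64/3, 0, -1024/5, 0, 16384/7, 0, …
Substitute x→r, Dx→(1/r')Dx; clear ⇒ L₀.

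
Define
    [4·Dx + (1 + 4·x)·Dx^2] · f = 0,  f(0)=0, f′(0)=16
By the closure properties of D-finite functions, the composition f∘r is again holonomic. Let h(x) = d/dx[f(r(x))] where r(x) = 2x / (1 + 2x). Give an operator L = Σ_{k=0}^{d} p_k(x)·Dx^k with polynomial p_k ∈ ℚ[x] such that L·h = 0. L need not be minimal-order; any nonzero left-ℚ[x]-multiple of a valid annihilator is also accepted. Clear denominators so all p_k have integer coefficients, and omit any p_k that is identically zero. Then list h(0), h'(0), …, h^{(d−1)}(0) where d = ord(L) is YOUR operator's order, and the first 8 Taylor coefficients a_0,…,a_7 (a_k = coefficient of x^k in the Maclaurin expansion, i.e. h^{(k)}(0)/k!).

f: a_k = 0, 16, -32, 256/3, -256, 4096/5, -8192/3, 65536/7, …
Substitute x→r, Dx→(1/r')Dx; clear ⇒ L₀.
h₀' ⇒ L via d/dx closure of L₀.
L = (12 + 40·x) + (1 + 12·x + 20·x^2)·Dx  (order 1).
h: a_k = 32, -384, 3968, -39936, 399872, -3999744, 39999488, -399998976, …
ICs: h(0) = 32.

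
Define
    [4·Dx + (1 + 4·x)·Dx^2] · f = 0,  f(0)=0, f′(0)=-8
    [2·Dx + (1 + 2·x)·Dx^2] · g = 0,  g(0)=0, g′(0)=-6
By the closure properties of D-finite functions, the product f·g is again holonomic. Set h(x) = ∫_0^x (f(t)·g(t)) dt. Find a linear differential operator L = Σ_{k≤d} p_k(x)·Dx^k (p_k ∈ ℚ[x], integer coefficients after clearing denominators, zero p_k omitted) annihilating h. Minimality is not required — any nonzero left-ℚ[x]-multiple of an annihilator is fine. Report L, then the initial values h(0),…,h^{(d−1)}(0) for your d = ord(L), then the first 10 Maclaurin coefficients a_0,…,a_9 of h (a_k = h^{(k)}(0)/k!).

L = (160 + 768·x + 1024·x^2)·Dx^2 + (264 + 2144·x + 5760·x^2 + 5120·x^3)·Dx^3 + (64 + 720·x + 2976·x^2 + 5376·x^3 + 3584·x^4)·Dx^4 + (3 + 44·x + 252·x^2 + 704·x^3 + 960·x^4 + 512·x^5)·Dx^5  (order 5).
h: a_k = 0, 0, 0, 16, -36, 416/5, -208, 8384/15, -7968/5, 300032/63, …
ICs: h(0) = 0, h′(0) = 0, h′′(0) = 0, h′′′(0) = 96, h′′′′(0) = -864.

f: a_k = 0, -8, 16, -128/3, 128, -2048/5, 4096/3, -32768/7, 16384, -524288/9, …
g: a_k = 0, -6, 6, -8, 12, -96/5, 32, -384/7, 96, -512/3, …
f·g: L₀ = L_f ⊗_s L_g, ord ≤ 2·2.
∫: right-multiply L₀ by Dx.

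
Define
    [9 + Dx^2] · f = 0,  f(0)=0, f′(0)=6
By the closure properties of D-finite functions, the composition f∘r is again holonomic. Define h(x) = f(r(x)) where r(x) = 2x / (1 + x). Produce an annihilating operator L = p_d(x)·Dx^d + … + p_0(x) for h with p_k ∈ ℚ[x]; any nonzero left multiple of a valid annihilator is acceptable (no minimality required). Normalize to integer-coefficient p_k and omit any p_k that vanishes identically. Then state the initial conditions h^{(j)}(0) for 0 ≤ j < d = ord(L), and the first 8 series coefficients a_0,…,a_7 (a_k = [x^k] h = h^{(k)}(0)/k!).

f: a_k = 0, 6, 0, -9, 0, 81/20, 0, -243/280, …
h₀=f(r): pull back L_f along r ⇒ L₀.
L = 36 + (2 + 6·x + 6·x^2 + 2·x^3)·Dx + (1 + 4·x + 6·x^2 + 4·x^3 + x^4)·Dx^2  (order 2).
h: a_k = 0, 12, -12, -60, 204, -1452/5, 60, 26772/35, …
ICs: h(0) = 0, h′(0) = 12.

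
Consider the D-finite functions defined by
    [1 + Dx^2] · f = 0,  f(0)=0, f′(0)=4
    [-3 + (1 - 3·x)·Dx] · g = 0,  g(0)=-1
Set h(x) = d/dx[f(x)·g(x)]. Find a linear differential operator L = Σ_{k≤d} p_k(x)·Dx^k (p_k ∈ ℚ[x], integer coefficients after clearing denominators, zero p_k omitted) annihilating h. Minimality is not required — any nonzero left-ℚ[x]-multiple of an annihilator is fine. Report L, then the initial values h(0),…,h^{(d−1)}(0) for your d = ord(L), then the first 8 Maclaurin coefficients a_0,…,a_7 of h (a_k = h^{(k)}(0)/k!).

L = (-17 - 6·x + 9·x^2) + (-6 + 18·x)·Dx + (1 - 6·x + 9·x^2)·Dx^2  (order 2).
h: a_k = -4, -24, -106, -424, -9541/6, -28623/5, -3606497/180, -7212994/105, …
ICs: h(0) = -4, h′(0) = -24.

f: a_k = 0, 4, 0, -2/3, 0, 1/30, 0, -1/1260, …
g: a_k = -1, -3, -9, -27, -81, -243, -729, -2187, …
f·g: L₀ = L_f ⊗_s L_g, ord ≤ 2·1.
h=h₀': d/dx-closure on L₀ ⇒ L.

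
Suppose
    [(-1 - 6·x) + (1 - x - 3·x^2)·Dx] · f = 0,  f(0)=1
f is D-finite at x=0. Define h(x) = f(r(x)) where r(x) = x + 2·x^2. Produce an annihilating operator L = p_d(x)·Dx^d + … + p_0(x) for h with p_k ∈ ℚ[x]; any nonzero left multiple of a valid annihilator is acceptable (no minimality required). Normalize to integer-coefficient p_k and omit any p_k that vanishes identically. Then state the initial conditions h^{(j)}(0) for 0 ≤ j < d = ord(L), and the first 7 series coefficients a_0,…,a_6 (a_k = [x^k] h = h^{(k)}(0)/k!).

f: a_k = 1, 1, 4, 7, 19, 40, 97, …
Substitute x→r, Dx→(1/r')Dx; clear ⇒ L₀.
L = (1 + 10·x + 36·x^2 + 48·x^3) + (-1 + x + 5·x^2 + 12·x^3 + 12·x^4)·Dx  (order 1).
h: a_k = 1, 1, 6, 23, 77, 276, 1009, …
ICs: h(0) = 1.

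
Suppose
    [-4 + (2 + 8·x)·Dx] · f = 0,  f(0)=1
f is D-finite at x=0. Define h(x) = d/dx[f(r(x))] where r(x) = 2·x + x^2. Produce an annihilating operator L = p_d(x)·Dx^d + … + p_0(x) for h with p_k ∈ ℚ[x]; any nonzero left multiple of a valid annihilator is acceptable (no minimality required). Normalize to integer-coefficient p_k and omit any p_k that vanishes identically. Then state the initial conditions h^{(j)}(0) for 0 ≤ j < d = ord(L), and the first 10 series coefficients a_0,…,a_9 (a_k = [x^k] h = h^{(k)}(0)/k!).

f: a_k = 1, 2, -2, 4, -10, 28, -84, 264, -858, 2860, …
L₀ from L_f via x↦r, Dx↦r'^{-1}Dx.
h=h₀': d/dx-closure on L₀ ⇒ L.
L = -3 + (-1 - 9·x - 12·x^2 - 4·x^3)·Dx  (order 1).
h: a_k = 4, -12, 72, -456, 3000, -20232, 138768, -963408, 6749784, -47626440, …
ICs: h(0) = 4.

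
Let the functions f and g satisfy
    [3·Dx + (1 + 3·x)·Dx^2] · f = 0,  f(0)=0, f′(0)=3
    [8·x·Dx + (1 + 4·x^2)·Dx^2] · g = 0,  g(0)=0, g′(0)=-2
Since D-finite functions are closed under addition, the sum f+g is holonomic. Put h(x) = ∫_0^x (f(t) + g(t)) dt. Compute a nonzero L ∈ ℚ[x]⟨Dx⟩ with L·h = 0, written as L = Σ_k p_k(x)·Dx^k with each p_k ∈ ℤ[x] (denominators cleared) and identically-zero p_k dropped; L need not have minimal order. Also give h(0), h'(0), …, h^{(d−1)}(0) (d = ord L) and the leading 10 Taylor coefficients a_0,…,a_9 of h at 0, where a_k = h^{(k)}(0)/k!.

f: a_k = 0, 3, -9/2, 9, -81/4, 243/5, -243/2, 2187/7, -6561/8, 2187, …
g: a_k = 0, -2, 0, 8/3, 0, -32/5, 0, 128/7, 0, -512/9, …
L₀ := lclm(L_f,L_g); ord L₀ ≤ 2+2.
∫: right-multiply L₀ by Dx.
L = (-24 - 216·x + 288·x^2 + 288·x^3)·Dx^2 + (-26 - 48·x - 120·x^2 + 576·x^3 + 576·x^4)·Dx^3 + (-3 - x + 24·x^2 + 32·x^3 + 144·x^4 + 144·x^5)·Dx^4  (order 4).
h: a_k = 0, 0, 1/2, -3/2, 35/12, -81/20, 211/30, -243/14, 2315/56, -729/8, …
ICs: h(0) = 0, h′(0) = 0, h′′(0) = 1, h′′′(0) = -9.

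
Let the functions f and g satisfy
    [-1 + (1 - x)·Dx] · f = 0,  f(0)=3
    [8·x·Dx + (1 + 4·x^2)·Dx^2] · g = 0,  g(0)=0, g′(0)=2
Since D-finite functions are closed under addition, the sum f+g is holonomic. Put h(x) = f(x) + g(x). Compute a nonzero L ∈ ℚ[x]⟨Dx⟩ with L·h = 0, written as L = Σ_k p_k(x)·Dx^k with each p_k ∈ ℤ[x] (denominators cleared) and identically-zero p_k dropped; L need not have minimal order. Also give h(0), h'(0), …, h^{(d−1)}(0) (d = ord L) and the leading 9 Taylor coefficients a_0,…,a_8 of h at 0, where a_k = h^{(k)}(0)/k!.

f: a_k = 3, 3, 3, 3, 3, 3, 3, 3, 3, …
g: a_k = 0, 2, 0, -8/3, 0, 32/5, 0, -128/7, 0, …
f+g: L₀ = lclm(L_f,L_g), ord ≤ 1+2.
L = (-8 + 32·x + 96·x^2)·Dx + (7 - 8·x - 20·x^2 + 96·x^3)·Dx^2 + (-1 - 3·x - 12·x^3 + 16·x^4)·Dx^3  (order 3).
h: a_k = 3, 5, 3, 1/3, 3, 47/5, 3, -107/7, 3, …
ICs: h(0) = 3, h′(0) = 5, h′′(0) = 6.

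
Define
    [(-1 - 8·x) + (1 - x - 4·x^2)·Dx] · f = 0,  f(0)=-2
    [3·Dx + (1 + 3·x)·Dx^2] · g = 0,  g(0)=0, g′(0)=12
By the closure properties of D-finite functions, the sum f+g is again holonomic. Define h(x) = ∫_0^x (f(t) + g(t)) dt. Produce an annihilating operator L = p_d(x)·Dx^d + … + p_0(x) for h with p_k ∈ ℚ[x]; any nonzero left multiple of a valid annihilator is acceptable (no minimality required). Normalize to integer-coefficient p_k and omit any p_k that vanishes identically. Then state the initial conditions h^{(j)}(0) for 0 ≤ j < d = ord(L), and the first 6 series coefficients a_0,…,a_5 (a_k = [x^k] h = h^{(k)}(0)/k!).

f: a_k = -2, -2, -10, -18, -58, -130, …
g: a_k = 0, 12, -18, 36, -81, 972/5, …
h₀=f+g: left-lcm gives L₀, ord ≤ 3.
h=∫₀ˣh₀: take L = L₀·Dx.
L = (342 + 2178·x + 6624·x^2 + 6336·x^3 + 6912·x^4)·Dx^2 + (36 + 696·x + 4356·x^2 + 10176·x^3 + 12960·x^4 + 11520·x^5)·Dx^3 + (-13 - 101·x - 191·x^2 + 225·x^3 + 1440·x^4 + 2928·x^5 + 2304·x^6)·Dx^4  (order 4).
h: a_k = 0, -2, 5, -28/3, 9/2, -139/5, …
ICs: h(0) = 0, h′(0) = -2, h′′(0) = 10, h′′′(0) = -56.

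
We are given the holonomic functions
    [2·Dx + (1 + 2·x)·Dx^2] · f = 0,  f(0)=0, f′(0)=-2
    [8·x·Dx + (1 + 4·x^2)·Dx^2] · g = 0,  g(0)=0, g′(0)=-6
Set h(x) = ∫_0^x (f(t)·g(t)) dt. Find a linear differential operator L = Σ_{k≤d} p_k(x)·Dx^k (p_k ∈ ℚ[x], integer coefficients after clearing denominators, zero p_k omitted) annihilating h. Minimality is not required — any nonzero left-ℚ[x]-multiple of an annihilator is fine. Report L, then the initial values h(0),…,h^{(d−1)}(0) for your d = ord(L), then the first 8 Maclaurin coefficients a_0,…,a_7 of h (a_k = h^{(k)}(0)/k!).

L = (192 + 704·x + 2560·x^2 + 9984·x^3 + 15360·x^4 + 13312·x^5 + 4096·x^7)·Dx^2 + (72 + 992·x + 4928·x^2 + 15488·x^3 + 34816·x^4 + 47616·x^5 + 35840·x^6 + 6144·x^7 + 14336·x^8)·Dx^3 + (24 + 256·x + 1536·x^2 + 4992·x^3 + 11520·x^4 + 19968·x^5 + 24576·x^6 + 18432·x^7 + 6144·x^8 + 8192·x^9)·Dx^4 + (5 + 36·x + 148·x^2 + 448·x^3 + 1056·x^4 + 1920·x^5 + 2688·x^6 + 3072·x^7 + 2304·x^8 + 1024·x^9 + 1024·x^10)·Dx^5  (order 5).
h: a_k = 0, 0, 0, 4, -3, 0, -4/3, 832/105, …
ICs: h(0) = 0, h′(0) = 0, h′′(0) = 0, h′′′(0) = 24, h′′′′(0) = -72.

f: a_k = 0, -2, 2, -8/3, 4, -32/5, 32/3, -128/7, …
g: a_k = 0, -6, 0, 8, 0, -96/5, 0, 384/7, …
L₀ := L_f ⊗_s L_g (sym. prod.), ord ≤ 4.
Integrate: L := L₀·Dx.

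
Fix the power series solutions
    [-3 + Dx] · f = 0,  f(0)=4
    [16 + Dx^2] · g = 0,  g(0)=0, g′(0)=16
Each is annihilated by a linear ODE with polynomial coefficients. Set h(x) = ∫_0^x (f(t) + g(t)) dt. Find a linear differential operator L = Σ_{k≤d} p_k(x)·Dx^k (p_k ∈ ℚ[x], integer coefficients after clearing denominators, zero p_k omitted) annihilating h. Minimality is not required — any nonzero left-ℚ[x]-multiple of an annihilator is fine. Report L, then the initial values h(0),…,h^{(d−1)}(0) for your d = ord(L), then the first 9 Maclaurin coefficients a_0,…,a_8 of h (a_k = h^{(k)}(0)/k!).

f: a_k = 4, 12, 18, 18, 27/2, 81/10, 81/20, 243/140, 729/1120, …
g: a_k = 0, 16, 0, -128/3, 0, 512/15, 0, -4096/315, 0, …
L₀ := lclm(L_f,L_g); ord L₀ ≤ 1+2.
∫: right-multiply L₀ by Dx.
L = -48·Dx + 16·Dx^2 - 3·Dx^3 + Dx^4  (order 4).
h: a_k = 0, 4, 14, 6, -37/6, 27/10, 1267/180, 81/140, -14197/10080, …
ICs: h(0) = 0, h′(0) = 4, h′′(0) = 28, h′′′(0) = 36.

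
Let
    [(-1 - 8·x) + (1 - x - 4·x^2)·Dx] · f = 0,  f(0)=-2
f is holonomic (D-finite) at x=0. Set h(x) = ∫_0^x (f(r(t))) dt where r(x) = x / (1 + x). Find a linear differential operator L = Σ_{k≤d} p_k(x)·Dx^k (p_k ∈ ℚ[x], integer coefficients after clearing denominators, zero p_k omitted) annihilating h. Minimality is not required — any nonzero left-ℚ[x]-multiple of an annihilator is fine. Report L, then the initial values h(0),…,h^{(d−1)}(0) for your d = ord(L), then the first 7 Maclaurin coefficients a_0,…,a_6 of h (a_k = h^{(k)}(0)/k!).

f: a_k = -2, -2, -10, -18, -58, -130, -362, …
Substitute x→r, Dx→(1/r')Dx; clear ⇒ L₀.
Integrate: L := L₀·Dx.
L = (1 + 9·x)·Dx + (-1 - 2·x + 3·x^2 + 4·x^3)·Dx^2  (order 2).
h: a_k = 0, -2, -1, -8/3, 0, -32/5, 16/3, …
ICs: h(0) = 0, h′(0) = -2.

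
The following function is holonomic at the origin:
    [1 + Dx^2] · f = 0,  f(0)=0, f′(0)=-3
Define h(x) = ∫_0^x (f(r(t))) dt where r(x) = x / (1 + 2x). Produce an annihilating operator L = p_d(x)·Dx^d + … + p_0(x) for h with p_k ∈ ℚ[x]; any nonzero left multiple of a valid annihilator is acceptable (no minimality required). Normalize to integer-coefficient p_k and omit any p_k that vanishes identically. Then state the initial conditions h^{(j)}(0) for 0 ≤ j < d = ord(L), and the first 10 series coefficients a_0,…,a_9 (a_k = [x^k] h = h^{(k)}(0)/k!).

L = Dx + (4 + 24·x + 48·x^2 + 32·x^3)·Dx^2 + (1 + 8·x + 24·x^2 + 32·x^3 + 16·x^4)·Dx^3  (order 3).
h: a_k = 0, 0, -3/2, 2, -23/8, 21/5, -1441/240, 225/28, -123479/13440, 6599/1080, …
ICs: h(0) = 0, h′(0) = 0, h′′(0) = -3.

f: a_k = 0, -3, 0, 1/2, 0, -1/40, 0, 1/1680, 0, -1/120960, …
h₀=f(r): pull back L_f along r ⇒ L₀.
h=∫h₀ ⇒ L = L₀·Dx.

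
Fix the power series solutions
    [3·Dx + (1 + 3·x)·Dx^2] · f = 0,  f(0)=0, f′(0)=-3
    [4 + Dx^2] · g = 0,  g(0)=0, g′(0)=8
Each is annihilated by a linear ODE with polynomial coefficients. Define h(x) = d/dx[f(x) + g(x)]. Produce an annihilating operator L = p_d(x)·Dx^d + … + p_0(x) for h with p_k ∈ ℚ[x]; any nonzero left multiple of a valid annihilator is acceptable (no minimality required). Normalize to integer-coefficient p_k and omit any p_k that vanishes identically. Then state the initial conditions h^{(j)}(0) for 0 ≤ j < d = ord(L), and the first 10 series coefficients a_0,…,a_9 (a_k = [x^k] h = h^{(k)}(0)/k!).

f: a_k = 0, -3, 9/2, -9, 81/4, -243/5, 243/2, -2187/7, 6561/8, -2187, …
g: a_k = 0, 8, 0, -16/3, 0, 16/15, 0, -32/315, 0, 16/2835, …
f+g: L₀ = lclm(L_f,L_g), ord ≤ 2+2.
h=h₀': d/dx-closure on L₀ ⇒ L.
L = (348 + 144·x + 216·x^2) + (44 + 180·x + 216·x^2 + 216·x^3)·Dx + (87 + 36·x + 54·x^2)·Dx^2 + (11 + 45·x + 54·x^2 + 54·x^3)·Dx^3  (order 3).
h: a_k = 5, 9, -43, 81, -713/3, 729, -98447/45, 6561, -6200129/315, 59049, …
ICs: h(0) = 5, h′(0) = 9, h′′(0) = -86.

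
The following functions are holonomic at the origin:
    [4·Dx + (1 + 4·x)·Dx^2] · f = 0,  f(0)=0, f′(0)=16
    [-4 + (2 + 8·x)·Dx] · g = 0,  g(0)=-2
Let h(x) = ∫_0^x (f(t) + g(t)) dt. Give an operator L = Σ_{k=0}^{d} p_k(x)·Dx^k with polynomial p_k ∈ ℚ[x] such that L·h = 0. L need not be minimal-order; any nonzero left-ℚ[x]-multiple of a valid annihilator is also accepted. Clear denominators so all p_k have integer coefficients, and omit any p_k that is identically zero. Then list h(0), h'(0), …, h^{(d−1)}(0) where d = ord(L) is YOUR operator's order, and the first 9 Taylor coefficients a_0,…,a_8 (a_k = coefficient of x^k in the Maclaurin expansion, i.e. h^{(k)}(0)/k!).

f: a_k = 0, 16, -32, 256/3, -256, 4096/5, -8192/3, 65536/7, -32768, …
g: a_k = -2, -4, 4, -8, 20, -56, 168, -528, 1716, …
Sum ⇒ L₀ = lclm(L_f,L_g) in ℚ(x)⟨Dx⟩.
h=∫h₀ ⇒ L = L₀·Dx.
L = 8·Dx^2 + (10 + 40·x)·Dx^3 + (1 + 8·x + 16·x^2)·Dx^4  (order 4).
h: a_k = 0, -2, 6, -28/3, 58/3, -236/5, 636/5, -7688/21, 7730/7, …
ICs: h(0) = 0, h′(0) = -2, h′′(0) = 12, h′′′(0) = -56.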